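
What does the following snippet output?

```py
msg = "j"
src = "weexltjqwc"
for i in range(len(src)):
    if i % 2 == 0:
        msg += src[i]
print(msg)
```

jweljw

i=0: add 'w' → 'jw'
i=1: skip
i=2: add 'e' → 'jwe'
i=3: skip
i=4: add 'l' → 'jwel'
i=5: skip
i=6: add 'j' → 'jwelj'
i=7: skip
i=8: add 'w' → 'jweljw'
i=9: skip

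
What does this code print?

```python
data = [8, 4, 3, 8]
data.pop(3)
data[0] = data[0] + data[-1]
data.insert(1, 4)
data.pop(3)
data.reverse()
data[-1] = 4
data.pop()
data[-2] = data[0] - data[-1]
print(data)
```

pop(3) removes 8 → [8, 4, 3]
data[0] = data[0]+data[-1] = 8+3 = 11 → [11, 4, 3]
insert 4 at 1 → [11, 4, 4, 3]
pop(3) removes 3 → [11, 4, 4]
reverse → [4, 4, 11]
data[-1] = 4 → [4, 4, 4]
pop() removes 4 → [4, 4]
data[-2] = data[0]-data[-1] = 4-4 = 0 → [0, 4]

[0, 4]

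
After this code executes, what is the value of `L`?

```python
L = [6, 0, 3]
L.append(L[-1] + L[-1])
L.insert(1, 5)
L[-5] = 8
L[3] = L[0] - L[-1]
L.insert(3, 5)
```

[8, 5, 0, 5, 2, 6]

append L[-1]+L[-1] = 3+3 = 6 → [6, 0, 3, 6]
insert 5 at 1 → [6, 5, 0, 3, 6]
L[-5] = 8 → [8, 5, 0, 3, 6]
L[3] = L[0]-L[-1] = 8-6 = 2 → [8, 5, 0, 2, 6]
insert 5 at 3 → [8, 5, 0, 5, 2, 6]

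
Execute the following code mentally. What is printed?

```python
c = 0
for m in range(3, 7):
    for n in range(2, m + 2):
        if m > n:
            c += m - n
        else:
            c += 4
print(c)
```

m=3,n=2: 3>2, c = 0+1 = 1
m=3,n=3: not 3>3, c = 1+4 = 5
m=3,n=4: not 3>4, c = 5+4 = 9
m=4,n=2: 4>2, c = 9+2 = 11
m=4,n=3: 4>3, c = 11+1 = 12
m=4,n=4: not 4>4, c = 12+4 = 16
m=4,n=5: not 4>5, c = 16+4 = 20
m=5,n=2: 5>2, c = 20+3 = 23
m=5,n=3: 5>3, c = 23+2 = 25
m=5,n=4: 5>4, c = 25+1 = 26
m=5,n=5: not 5>5, c = 26+4 = 30
m=5,n=6: not 5>6, c = 30+4 = 34
m=6,n=2: 6>2, c = 34+4 = 38
m=6,n=3: 6>3, c = 38+3 = 41
m=6,n=4: 6>4, c = 41+2 = 43
m=6,n=5: 6>5, c = 43+1 = 44
m=6,n=6: not 6>6, c = 44+4 = 48
m=6,n=7: not 6>7, c = 48+4 = 52

52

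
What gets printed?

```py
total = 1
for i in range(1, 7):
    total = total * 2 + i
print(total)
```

184

i=1: total = 1*2+1 = 3
i=2: total = 3*2+2 = 8
i=3: total = 8*2+3 = 19
i=4: total = 19*2+4 = 42
i=5: total = 42*2+5 = 89
i=6: total = 89*2+6 = 184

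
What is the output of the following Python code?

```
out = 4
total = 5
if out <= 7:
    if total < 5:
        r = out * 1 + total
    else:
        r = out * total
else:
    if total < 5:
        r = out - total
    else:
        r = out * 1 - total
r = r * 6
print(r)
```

out=4, total=5
out <= 7 is True; total < 5 is False
→ r = out * total = 20
r = 20*6 = 120

120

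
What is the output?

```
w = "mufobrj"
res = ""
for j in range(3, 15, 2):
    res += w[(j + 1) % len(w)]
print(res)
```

j=3: add w[4]='b' → 'b'
j=5: add w[6]='j' → 'bj'
j=7: add w[1]='u' → 'bju'
j=9: add w[3]='o' → 'bjuo'
j=11: add w[5]='r' → 'bjuor'
j=13: add w[0]='m' → 'bjuorm'

bjuorm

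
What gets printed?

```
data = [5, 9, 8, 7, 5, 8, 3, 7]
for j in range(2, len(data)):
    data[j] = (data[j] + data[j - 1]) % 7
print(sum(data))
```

j=2: data[2] = (8+9)%7 = 3 → [5, 9, 3, 7, 5, 8, 3, 7]
j=3: data[3] = (7+3)%7 = 3 → [5, 9, 3, 3, 5, 8, 3, 7]
j=4: data[4] = (5+3)%7 = 1 → [5, 9, 3, 3, 1, 8, 3, 7]
j=5: data[5] = (8+1)%7 = 2 → [5, 9, 3, 3, 1, 2, 3, 7]
j=6: data[6] = (3+2)%7 = 5 → [5, 9, 3, 3, 1, 2, 5, 7]
j=7: data[7] = (7+5)%7 = 5 → [5, 9, 3, 3, 1, 2, 5, 5]
sum = 33

33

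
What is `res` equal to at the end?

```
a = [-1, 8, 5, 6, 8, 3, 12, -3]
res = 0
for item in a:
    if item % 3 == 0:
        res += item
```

18

item=-1: not %3==0
item=8: not %3==0
item=5: not %3==0
item=6: %3==0, res = 0+6 = 6
item=8: not %3==0
item=3: %3==0, res = 6+3 = 9
item=12: %3==0, res = 9+12 = 21
item=-3: %3==0, res = 21+(-3) = 18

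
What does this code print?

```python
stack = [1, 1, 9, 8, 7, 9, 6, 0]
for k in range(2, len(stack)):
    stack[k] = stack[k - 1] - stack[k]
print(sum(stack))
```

-153

k=2: stack[2] = 1-9 = -8 → [1, 1, -8, 8, 7, 9, 6, 0]
k=3: stack[3] = (-8)-8 = -16 → [1, 1, -8, -16, 7, 9, 6, 0]
k=4: stack[4] = (-16)-7 = -23 → [1, 1, -8, -16, -23, 9, 6, 0]
k=5: stack[5] = (-23)-9 = -32 → [1, 1, -8, -16, -23, -32, 6, 0]
k=6: stack[6] = (-32)-6 = -38 → [1, 1, -8, -16, -23, -32, -38, 0]
k=7: stack[7] = (-38)-0 = -38 → [1, 1, -8, -16, -23, -32, -38, -38]
sum = -153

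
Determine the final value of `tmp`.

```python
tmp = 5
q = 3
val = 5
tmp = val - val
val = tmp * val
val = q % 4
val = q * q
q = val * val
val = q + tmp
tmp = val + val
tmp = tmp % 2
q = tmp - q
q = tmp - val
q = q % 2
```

0

tmp = 5-5 = 0
val = 0*5 = 0
val = 3%4 = 3
val = 3*3 = 9
q = 9*9 = 81
val = 81+0 = 81
tmp = 81+81 = 162
tmp = 162%2 = 0
q = 0-81 = -81
q = 0-81 = -81
q = (-81)%2 = 1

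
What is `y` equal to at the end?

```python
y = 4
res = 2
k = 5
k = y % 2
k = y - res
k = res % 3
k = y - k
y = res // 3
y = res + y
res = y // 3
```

2

k = 4%2 = 0
k = 4-2 = 2
k = 2%3 = 2
k = 4-2 = 2
y = 2//3 = 0
y = 2+0 = 2
res = 2//3 = 0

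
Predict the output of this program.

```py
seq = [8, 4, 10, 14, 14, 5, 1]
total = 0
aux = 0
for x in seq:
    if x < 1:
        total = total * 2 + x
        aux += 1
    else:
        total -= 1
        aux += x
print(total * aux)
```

x=8: not <1, total = 0-1 = -1; aux=8
x=4: not <1, total = (-1)-1 = -2; aux=12
x=10: not <1, total = (-2)-1 = -3; aux=22
x=14: not <1, total = (-3)-1 = -4; aux=36
x=14: not <1, total = (-4)-1 = -5; aux=50
x=5: not <1, total = (-5)-1 = -6; aux=55
x=1: not <1, total = (-6)-1 = -7; aux=56
total*aux = (-7)*56 = -392

-392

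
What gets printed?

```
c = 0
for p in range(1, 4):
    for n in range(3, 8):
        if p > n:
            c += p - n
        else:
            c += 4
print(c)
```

p=1,n=3: not 1>3, c = 0+4 = 4
p=1,n=4: not 1>4, c = 4+4 = 8
p=1,n=5: not 1>5, c = 8+4 = 12
p=1,n=6: not 1>6, c = 12+4 = 16
p=1,n=7: not 1>7, c = 16+4 = 20
p=2,n=3: not 2>3, c = 20+4 = 24
p=2,n=4: not 2>4, c = 24+4 = 28
p=2,n=5: not 2>5, c = 28+4 = 32
p=2,n=6: not 2>6, c = 32+4 = 36
p=2,n=7: not 2>7, c = 36+4 = 40
p=3,n=3: not 3>3, c = 40+4 = 44
p=3,n=4: not 3>4, c = 44+4 = 48
p=3,n=5: not 3>5, c = 48+4 = 52
p=3,n=6: not 3>6, c = 52+4 = 56
p=3,n=7: not 3>7, c = 56+4 = 60

60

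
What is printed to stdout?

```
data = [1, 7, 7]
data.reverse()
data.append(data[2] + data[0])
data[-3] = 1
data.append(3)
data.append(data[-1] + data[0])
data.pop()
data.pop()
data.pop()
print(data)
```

[7, 1, 1]

reverse → [7, 7, 1]
append data[2]+data[0] = 1+7 = 8 → [7, 7, 1, 8]
data[-3] = 1 → [7, 1, 1, 8]
append 3 → [7, 1, 1, 8, 3]
append data[-1]+data[0] = 3+7 = 10 → [7, 1, 1, 8, 3, 10]
pop() removes 10 → [7, 1, 1, 8, 3]
pop() removes 3 → [7, 1, 1, 8]
pop() removes 8 → [7, 1, 1]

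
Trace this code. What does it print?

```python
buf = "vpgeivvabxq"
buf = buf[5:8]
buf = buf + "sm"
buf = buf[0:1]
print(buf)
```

v

slice [5:8] → 'vva'
+ 'sm' → 'vvasm'
slice [0:1] → 'v'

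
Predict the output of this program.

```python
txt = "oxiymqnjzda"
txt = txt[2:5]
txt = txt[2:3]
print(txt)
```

m

slice [2:5] → 'iym'
slice [2:3] → 'm'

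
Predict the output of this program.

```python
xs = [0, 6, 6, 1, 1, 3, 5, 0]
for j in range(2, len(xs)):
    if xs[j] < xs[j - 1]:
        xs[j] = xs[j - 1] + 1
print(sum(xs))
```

j=2: 6>=6, unchanged → [0, 6, 6, 1, 1, 3, 5, 0]
j=3: 1<6, xs[3] = 6+1 = 7 → [0, 6, 6, 7, 1, 3, 5, 0]
j=4: 1<7, xs[4] = 7+1 = 8 → [0, 6, 6, 7, 8, 3, 5, 0]
j=5: 3<8, xs[5] = 8+1 = 9 → [0, 6, 6, 7, 8, 9, 5, 0]
j=6: 5<9, xs[6] = 9+1 = 10 → [0, 6, 6, 7, 8, 9, 10, 0]
j=7: 0<10, xs[7] = 10+1 = 11 → [0, 6, 6, 7, 8, 9, 10, 11]
sum = 57

57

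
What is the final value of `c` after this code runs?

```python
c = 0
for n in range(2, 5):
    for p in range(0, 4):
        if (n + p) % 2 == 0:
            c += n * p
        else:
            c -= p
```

14

n=2,p=0: even sum, c = 0+0 = 0
n=2,p=1: odd sum, c = 0-1 = -1
n=2,p=2: even sum, c = (-1)+4 = 3
n=2,p=3: odd sum, c = 3-3 = 0
n=3,p=0: odd sum, c = 0-0 = 0
n=3,p=1: even sum, c = 0+3 = 3
n=3,p=2: odd sum, c = 3-2 = 1
n=3,p=3: even sum, c = 1+9 = 10
n=4,p=0: even sum, c = 10+0 = 10
n=4,p=1: odd sum, c = 10-1 = 9
n=4,p=2: even sum, c = 9+8 = 17
n=4,p=3: odd sum, c = 17-3 = 14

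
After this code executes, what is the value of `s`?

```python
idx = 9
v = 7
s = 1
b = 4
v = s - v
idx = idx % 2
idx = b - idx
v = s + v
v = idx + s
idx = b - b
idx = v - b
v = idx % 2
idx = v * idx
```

v = 1-7 = -6
idx = 9%2 = 1
idx = 4-1 = 3
v = 1+(-6) = -5
v = 3+1 = 4
idx = 4-4 = 0
idx = 4-4 = 0
v = 0%2 = 0
idx = 0*0 = 0

1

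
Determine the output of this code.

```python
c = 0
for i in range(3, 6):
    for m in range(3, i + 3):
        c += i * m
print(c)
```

i=3,m=3: c = 0+9 = 9
i=3,m=4: c = 9+12 = 21
i=3,m=5: c = 21+15 = 36
i=4,m=3: c = 36+12 = 48
i=4,m=4: c = 48+16 = 64
i=4,m=5: c = 64+20 = 84
i=4,m=6: c = 84+24 = 108
i=5,m=3: c = 108+15 = 123
i=5,m=4: c = 123+20 = 143
i=5,m=5: c = 143+25 = 168
i=5,m=6: c = 168+30 = 198
i=5,m=7: c = 198+35 = 233

233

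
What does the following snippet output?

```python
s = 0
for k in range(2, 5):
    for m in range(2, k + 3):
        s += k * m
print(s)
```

140

k=2,m=2: s = 0+4 = 4
k=2,m=3: s = 4+6 = 10
k=2,m=4: s = 10+8 = 18
k=3,m=2: s = 18+6 = 24
k=3,m=3: s = 24+9 = 33
k=3,m=4: s = 33+12 = 45
k=3,m=5: s = 45+15 = 60
k=4,m=2: s = 60+8 = 68
k=4,m=3: s = 68+12 = 80
k=4,m=4: s = 80+16 = 96
k=4,m=5: s = 96+20 = 116
k=4,m=6: s = 116+24 = 140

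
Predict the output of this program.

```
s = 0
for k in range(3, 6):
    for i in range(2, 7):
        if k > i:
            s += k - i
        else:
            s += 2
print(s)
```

k=3,i=2: 3>2, s = 0+1 = 1
k=3,i=3: not 3>3, s = 1+2 = 3
k=3,i=4: not 3>4, s = 3+2 = 5
k=3,i=5: not 3>5, s = 5+2 = 7
k=3,i=6: not 3>6, s = 7+2 = 9
k=4,i=2: 4>2, s = 9+2 = 11
k=4,i=3: 4>3, s = 11+1 = 12
k=4,i=4: not 4>4, s = 12+2 = 14
k=4,i=5: not 4>5, s = 14+2 = 16
k=4,i=6: not 4>6, s = 16+2 = 18
k=5,i=2: 5>2, s = 18+3 = 21
k=5,i=3: 5>3, s = 21+2 = 23
k=5,i=4: 5>4, s = 23+1 = 24
k=5,i=5: not 5>5, s = 24+2 = 26
k=5,i=6: not 5>6, s = 26+2 = 28

28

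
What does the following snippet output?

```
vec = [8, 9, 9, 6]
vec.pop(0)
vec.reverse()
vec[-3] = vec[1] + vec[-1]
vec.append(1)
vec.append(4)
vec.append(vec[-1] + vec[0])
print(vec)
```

pop(0) removes 8 → [9, 9, 6]
reverse → [6, 9, 9]
vec[-3] = vec[1]+vec[-1] = 9+9 = 18 → [18, 9, 9]
append 1 → [18, 9, 9, 1]
append 4 → [18, 9, 9, 1, 4]
append vec[-1]+vec[0] = 4+18 = 22 → [18, 9, 9, 1, 4, 22]

[18, 9, 9, 1, 4, 22]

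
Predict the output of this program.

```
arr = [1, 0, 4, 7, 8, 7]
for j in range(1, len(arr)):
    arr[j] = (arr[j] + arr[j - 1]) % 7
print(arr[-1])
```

j=1: arr[1] = (0+1)%7 = 1 → [1, 1, 4, 7, 8, 7]
j=2: arr[2] = (4+1)%7 = 5 → [1, 1, 5, 7, 8, 7]
j=3: arr[3] = (7+5)%7 = 5 → [1, 1, 5, 5, 8, 7]
j=4: arr[4] = (8+5)%7 = 6 → [1, 1, 5, 5, 6, 7]
j=5: arr[5] = (7+6)%7 = 6 → [1, 1, 5, 5, 6, 6]

6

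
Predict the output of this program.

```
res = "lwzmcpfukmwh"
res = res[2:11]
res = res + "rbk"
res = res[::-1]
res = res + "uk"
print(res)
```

kbrwmkufpcmzuk

slice [2:11] → 'zmcpfukmw'
+ 'rbk' → 'zmcpfukmwrbk'
reverse → 'kbrwmkufpcmz'
+ 'uk' → 'kbrwmkufpcmzuk'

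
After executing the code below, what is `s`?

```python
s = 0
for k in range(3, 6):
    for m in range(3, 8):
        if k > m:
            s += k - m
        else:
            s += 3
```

40

k=3,m=3: not 3>3, s = 0+3 = 3
k=3,m=4: not 3>4, s = 3+3 = 6
k=3,m=5: not 3>5, s = 6+3 = 9
k=3,m=6: not 3>6, s = 9+3 = 12
k=3,m=7: not 3>7, s = 12+3 = 15
k=4,m=3: 4>3, s = 15+1 = 16
k=4,m=4: not 4>4, s = 16+3 = 19
k=4,m=5: not 4>5, s = 19+3 = 22
k=4,m=6: not 4>6, s = 22+3 = 25
k=4,m=7: not 4>7, s = 25+3 = 28
k=5,m=3: 5>3, s = 28+2 = 30
k=5,m=4: 5>4, s = 30+1 = 31
k=5,m=5: not 5>5, s = 31+3 = 34
k=5,m=6: not 5>6, s = 34+3 = 37
k=5,m=7: not 5>7, s = 37+3 = 40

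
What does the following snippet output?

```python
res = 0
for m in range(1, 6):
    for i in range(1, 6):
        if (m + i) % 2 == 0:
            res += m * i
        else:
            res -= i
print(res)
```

m=1,i=1: even sum, res = 0+1 = 1
m=1,i=2: odd sum, res = 1-2 = -1
m=1,i=3: even sum, res = (-1)+3 = 2
m=1,i=4: odd sum, res = 2-4 = -2
m=1,i=5: even sum, res = (-2)+5 = 3
m=2,i=1: odd sum, res = 3-1 = 2
m=2,i=2: even sum, res = 2+4 = 6
m=2,i=3: odd sum, res = 6-3 = 3
m=2,i=4: even sum, res = 3+8 = 11
m=2,i=5: odd sum, res = 11-5 = 6
m=3,i=1: even sum, res = 6+3 = 9
m=3,i=2: odd sum, res = 9-2 = 7
m=3,i=3: even sum, res = 7+9 = 16
m=3,i=4: odd sum, res = 16-4 = 12
m=3,i=5: even sum, res = 12+15 = 27
m=4,i=1: odd sum, res = 27-1 = 26
m=4,i=2: even sum, res = 26+8 = 34
m=4,i=3: odd sum, res = 34-3 = 31
m=4,i=4: even sum, res = 31+16 = 47
m=4,i=5: odd sum, res = 47-5 = 42
m=5,i=1: even sum, res = 42+5 = 47
m=5,i=2: odd sum, res = 47-2 = 45
m=5,i=3: even sum, res = 45+15 = 60
m=5,i=4: odd sum, res = 60-4 = 56
m=5,i=5: even sum, res = 56+25 = 81

81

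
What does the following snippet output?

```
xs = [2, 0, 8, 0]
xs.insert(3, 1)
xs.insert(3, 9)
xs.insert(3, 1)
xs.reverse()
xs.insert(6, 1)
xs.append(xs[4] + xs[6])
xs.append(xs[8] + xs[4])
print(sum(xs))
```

insert 1 at 3 → [2, 0, 8, 1, 0]
insert 9 at 3 → [2, 0, 8, 9, 1, 0]
insert 1 at 3 → [2, 0, 8, 1, 9, 1, 0]
reverse → [0, 1, 9, 1, 8, 0, 2]
insert 1 at 6 → [0, 1, 9, 1, 8, 0, 1, 2]
append xs[4]+xs[6] = 8+1 = 9 → [0, 1, 9, 1, 8, 0, 1, 2, 9]
append xs[8]+xs[4] = 9+8 = 17 → [0, 1, 9, 1, 8, 0, 1, 2, 9, 17]
sum = 48

48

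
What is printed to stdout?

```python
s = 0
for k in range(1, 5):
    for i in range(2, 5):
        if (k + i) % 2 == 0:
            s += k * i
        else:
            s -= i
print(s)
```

30

k=1,i=2: odd sum, s = 0-2 = -2
k=1,i=3: even sum, s = (-2)+3 = 1
k=1,i=4: odd sum, s = 1-4 = -3
k=2,i=2: even sum, s = (-3)+4 = 1
k=2,i=3: odd sum, s = 1-3 = -2
k=2,i=4: even sum, s = (-2)+8 = 6
k=3,i=2: odd sum, s = 6-2 = 4
k=3,i=3: even sum, s = 4+9 = 13
k=3,i=4: odd sum, s = 13-4 = 9
k=4,i=2: even sum, s = 9+8 = 17
k=4,i=3: odd sum, s = 17-3 = 14
k=4,i=4: even sum, s = 14+16 = 30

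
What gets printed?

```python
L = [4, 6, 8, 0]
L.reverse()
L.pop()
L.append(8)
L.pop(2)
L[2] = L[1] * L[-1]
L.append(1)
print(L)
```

reverse → [0, 8, 6, 4]
pop() removes 4 → [0, 8, 6]
append 8 → [0, 8, 6, 8]
pop(2) removes 6 → [0, 8, 8]
L[2] = L[1]*L[-1] = 8*8 = 64 → [0, 8, 64]
append 1 → [0, 8, 64, 1]

[0, 8, 64, 1]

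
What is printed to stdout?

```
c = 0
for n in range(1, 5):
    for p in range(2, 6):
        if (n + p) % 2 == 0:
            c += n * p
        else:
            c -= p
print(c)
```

n=1,p=2: odd sum, c = 0-2 = -2
n=1,p=3: even sum, c = (-2)+3 = 1
n=1,p=4: odd sum, c = 1-4 = -3
n=1,p=5: even sum, c = (-3)+5 = 2
n=2,p=2: even sum, c = 2+4 = 6
n=2,p=3: odd sum, c = 6-3 = 3
n=2,p=4: even sum, c = 3+8 = 11
n=2,p=5: odd sum, c = 11-5 = 6
n=3,p=2: odd sum, c = 6-2 = 4
n=3,p=3: even sum, c = 4+9 = 13
n=3,p=4: odd sum, c = 13-4 = 9
n=3,p=5: even sum, c = 9+15 = 24
n=4,p=2: even sum, c = 24+8 = 32
n=4,p=3: odd sum, c = 32-3 = 29
n=4,p=4: even sum, c = 29+16 = 45
n=4,p=5: odd sum, c = 45-5 = 40

40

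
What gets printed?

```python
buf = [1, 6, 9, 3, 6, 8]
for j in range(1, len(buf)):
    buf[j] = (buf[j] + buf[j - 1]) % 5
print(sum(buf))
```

11

j=1: buf[1] = (6+1)%5 = 2 → [1, 2, 9, 3, 6, 8]
j=2: buf[2] = (9+2)%5 = 1 → [1, 2, 1, 3, 6, 8]
j=3: buf[3] = (3+1)%5 = 4 → [1, 2, 1, 4, 6, 8]
j=4: buf[4] = (6+4)%5 = 0 → [1, 2, 1, 4, 0, 8]
j=5: buf[5] = (8+0)%5 = 3 → [1, 2, 1, 4, 0, 3]
sum = 11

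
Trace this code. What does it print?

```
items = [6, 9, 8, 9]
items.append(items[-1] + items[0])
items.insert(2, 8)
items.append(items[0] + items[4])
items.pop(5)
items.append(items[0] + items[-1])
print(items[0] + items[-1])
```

append items[-1]+items[0] = 9+6 = 15 → [6, 9, 8, 9, 15]
insert 8 at 2 → [6, 9, 8, 8, 9, 15]
append items[0]+items[4] = 6+9 = 15 → [6, 9, 8, 8, 9, 15, 15]
pop(5) removes 15 → [6, 9, 8, 8, 9, 15]
append items[0]+items[-1] = 6+15 = 21 → [6, 9, 8, 8, 9, 15, 21]
items[0]+items[-1] = 6+21 = 27

27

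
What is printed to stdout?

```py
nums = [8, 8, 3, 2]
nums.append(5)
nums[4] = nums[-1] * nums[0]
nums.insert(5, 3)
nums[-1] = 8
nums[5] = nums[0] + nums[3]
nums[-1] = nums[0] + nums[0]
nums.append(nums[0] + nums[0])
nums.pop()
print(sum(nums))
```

77

append 5 → [8, 8, 3, 2, 5]
nums[4] = nums[-1]*nums[0] = 5*8 = 40 → [8, 8, 3, 2, 40]
insert 3 at 5 → [8, 8, 3, 2, 40, 3]
nums[-1] = 8 → [8, 8, 3, 2, 40, 8]
nums[5] = nums[0]+nums[3] = 8+2 = 10 → [8, 8, 3, 2, 40, 10]
nums[-1] = nums[0]+nums[0] = 8+8 = 16 → [8, 8, 3, 2, 40, 16]
append nums[0]+nums[0] = 8+8 = 16 → [8, 8, 3, 2, 40, 16, 16]
pop() removes 16 → [8, 8, 3, 2, 40, 16]
sum = 77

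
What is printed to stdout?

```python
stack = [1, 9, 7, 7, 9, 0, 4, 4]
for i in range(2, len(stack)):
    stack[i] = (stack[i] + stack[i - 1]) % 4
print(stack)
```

[1, 9, 0, 3, 0, 0, 0, 0]

i=2: stack[2] = (7+9)%4 = 0 → [1, 9, 0, 7, 9, 0, 4, 4]
i=3: stack[3] = (7+0)%4 = 3 → [1, 9, 0, 3, 9, 0, 4, 4]
i=4: stack[4] = (9+3)%4 = 0 → [1, 9, 0, 3, 0, 0, 4, 4]
i=5: stack[5] = (0+0)%4 = 0 → [1, 9, 0, 3, 0, 0, 4, 4]
i=6: stack[6] = (4+0)%4 = 0 → [1, 9, 0, 3, 0, 0, 0, 4]
i=7: stack[7] = (4+0)%4 = 0 → [1, 9, 0, 3, 0, 0, 0, 0]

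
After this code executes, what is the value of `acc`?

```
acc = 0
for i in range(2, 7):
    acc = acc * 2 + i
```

88

i=2: acc = 0*2+2 = 2
i=3: acc = 2*2+3 = 7
i=4: acc = 7*2+4 = 18
i=5: acc = 18*2+5 = 41
i=6: acc = 41*2+6 = 88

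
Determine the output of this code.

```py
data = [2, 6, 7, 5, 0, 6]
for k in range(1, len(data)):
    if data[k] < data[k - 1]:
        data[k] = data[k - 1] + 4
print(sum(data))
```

60

k=1: 6>=2, unchanged → [2, 6, 7, 5, 0, 6]
k=2: 7>=6, unchanged → [2, 6, 7, 5, 0, 6]
k=3: 5<7, data[3] = 7+4 = 11 → [2, 6, 7, 11, 0, 6]
k=4: 0<11, data[4] = 11+4 = 15 → [2, 6, 7, 11, 15, 6]
k=5: 6<15, data[5] = 15+4 = 19 → [2, 6, 7, 11, 15, 19]
sum = 60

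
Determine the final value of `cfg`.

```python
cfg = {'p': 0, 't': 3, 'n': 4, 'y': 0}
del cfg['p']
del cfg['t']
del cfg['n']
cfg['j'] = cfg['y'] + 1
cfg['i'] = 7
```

del 'p' → {'t': 3, 'n': 4, 'y': 0}
del 't' → {'n': 4, 'y': 0}
del 'n' → {'y': 0}
cfg['j'] = cfg['y']+1 = 1 → {'y': 0, 'j': 1}
cfg['i'] = 7 → {'y': 0, 'j': 1, 'i': 7}

{'y': 0, 'j': 1, 'i': 7}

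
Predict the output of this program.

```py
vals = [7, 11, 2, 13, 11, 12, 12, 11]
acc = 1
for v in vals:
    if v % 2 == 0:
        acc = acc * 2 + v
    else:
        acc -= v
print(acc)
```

-199

v=7: not even, acc = 1-7 = -6
v=11: not even, acc = (-6)-11 = -17
v=2: even, acc = (-17)*2+2 = -32
v=13: not even, acc = (-32)-13 = -45
v=11: not even, acc = (-45)-11 = -56
v=12: even, acc = (-56)*2+12 = -100
v=12: even, acc = (-100)*2+12 = -188
v=11: not even, acc = (-188)-11 = -199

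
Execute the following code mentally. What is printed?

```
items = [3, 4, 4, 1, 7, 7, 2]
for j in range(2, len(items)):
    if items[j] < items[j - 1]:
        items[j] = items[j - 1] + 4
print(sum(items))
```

67

j=2: 4>=4, unchanged → [3, 4, 4, 1, 7, 7, 2]
j=3: 1<4, items[3] = 4+4 = 8 → [3, 4, 4, 8, 7, 7, 2]
j=4: 7<8, items[4] = 8+4 = 12 → [3, 4, 4, 8, 12, 7, 2]
j=5: 7<12, items[5] = 12+4 = 16 → [3, 4, 4, 8, 12, 16, 2]
j=6: 2<16, items[6] = 16+4 = 20 → [3, 4, 4, 8, 12, 16, 20]
sum = 67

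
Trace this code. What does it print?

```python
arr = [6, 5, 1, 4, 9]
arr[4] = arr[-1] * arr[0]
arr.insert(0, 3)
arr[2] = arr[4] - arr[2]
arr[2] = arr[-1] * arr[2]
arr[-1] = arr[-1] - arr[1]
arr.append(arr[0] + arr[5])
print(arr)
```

[3, 6, -54, 1, 4, 48, 51]

arr[4] = arr[-1]*arr[0] = 9*6 = 54 → [6, 5, 1, 4, 54]
insert 3 at 0 → [3, 6, 5, 1, 4, 54]
arr[2] = arr[4]-arr[2] = 4-5 = -1 → [3, 6, -1, 1, 4, 54]
arr[2] = arr[-1]*arr[2] = 54*(-1) = -54 → [3, 6, -54, 1, 4, 54]
arr[-1] = arr[-1]-arr[1] = 54-6 = 48 → [3, 6, -54, 1, 4, 48]
append arr[0]+arr[5] = 3+48 = 51 → [3, 6, -54, 1, 4, 48, 51]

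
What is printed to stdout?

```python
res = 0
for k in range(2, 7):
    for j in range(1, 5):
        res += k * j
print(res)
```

k=2,j=1: res = 0+2 = 2
k=2,j=2: res = 2+4 = 6
k=2,j=3: res = 6+6 = 12
k=2,j=4: res = 12+8 = 20
k=3,j=1: res = 20+3 = 23
k=3,j=2: res = 23+6 = 29
k=3,j=3: res = 29+9 = 38
k=3,j=4: res = 38+12 = 50
k=4,j=1: res = 50+4 = 54
k=4,j=2: res = 54+8 = 62
k=4,j=3: res = 62+12 = 74
k=4,j=4: res = 74+16 = 90
k=5,j=1: res = 90+5 = 95
k=5,j=2: res = 95+10 = 105
k=5,j=3: res = 105+15 = 120
k=5,j=4: res = 120+20 = 140
k=6,j=1: res = 140+6 = 146
k=6,j=2: res = 146+12 = 158
k=6,j=3: res = 158+18 = 176
k=6,j=4: res = 176+24 = 200

200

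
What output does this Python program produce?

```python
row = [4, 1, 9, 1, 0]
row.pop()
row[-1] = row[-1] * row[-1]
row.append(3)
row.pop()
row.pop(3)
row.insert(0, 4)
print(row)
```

pop() removes 0 → [4, 1, 9, 1]
row[-1] = row[-1]*row[-1] = 1*1 = 1 → [4, 1, 9, 1]
append 3 → [4, 1, 9, 1, 3]
pop() removes 3 → [4, 1, 9, 1]
pop(3) removes 1 → [4, 1, 9]
insert 4 at 0 → [4, 4, 1, 9]

[4, 4, 1, 9]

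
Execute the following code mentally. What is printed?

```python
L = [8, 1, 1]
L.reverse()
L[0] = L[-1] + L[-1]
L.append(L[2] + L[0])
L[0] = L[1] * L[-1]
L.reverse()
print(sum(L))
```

57

reverse → [1, 1, 8]
L[0] = L[-1]+L[-1] = 8+8 = 16 → [16, 1, 8]
append L[2]+L[0] = 8+16 = 24 → [16, 1, 8, 24]
L[0] = L[1]*L[-1] = 1*24 = 24 → [24, 1, 8, 24]
reverse → [24, 8, 1, 24]
sum = 57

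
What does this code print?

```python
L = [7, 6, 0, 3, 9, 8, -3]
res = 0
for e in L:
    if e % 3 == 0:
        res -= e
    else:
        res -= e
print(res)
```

-30

e=7: not %3==0, res = 0-7 = -7
e=6: %3==0, res = (-7)-6 = -13
e=0: %3==0, res = (-13)-0 = -13
e=3: %3==0, res = (-13)-3 = -16
e=9: %3==0, res = (-16)-9 = -25
e=8: not %3==0, res = (-25)-8 = -33
e=-3: %3==0, res = (-33)-(-3) = -30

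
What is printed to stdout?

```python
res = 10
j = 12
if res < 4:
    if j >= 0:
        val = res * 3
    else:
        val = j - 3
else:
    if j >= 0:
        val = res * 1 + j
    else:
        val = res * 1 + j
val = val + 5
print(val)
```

27

res=10, j=12
res < 4 is False; j >= 0 is True
→ val = res * 1 + j = 22
val = 22+5 = 27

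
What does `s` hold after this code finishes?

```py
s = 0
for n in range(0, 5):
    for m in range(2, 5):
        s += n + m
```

n=0,m=2: s = 0+2 = 2
n=0,m=3: s = 2+3 = 5
n=0,m=4: s = 5+4 = 9
n=1,m=2: s = 9+3 = 12
n=1,m=3: s = 12+4 = 16
n=1,m=4: s = 16+5 = 21
n=2,m=2: s = 21+4 = 25
n=2,m=3: s = 25+5 = 30
n=2,m=4: s = 30+6 = 36
n=3,m=2: s = 36+5 = 41
n=3,m=3: s = 41+6 = 47
n=3,m=4: s = 47+7 = 54
n=4,m=2: s = 54+6 = 60
n=4,m=3: s = 60+7 = 67
n=4,m=4: s = 67+8 = 75

75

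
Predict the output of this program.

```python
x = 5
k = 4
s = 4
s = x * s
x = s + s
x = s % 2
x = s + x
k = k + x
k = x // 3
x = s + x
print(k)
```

s = 5*4 = 20
x = 20+20 = 40
x = 20%2 = 0
x = 20+0 = 20
k = 4+20 = 24
k = 20//3 = 6
x = 20+20 = 40

6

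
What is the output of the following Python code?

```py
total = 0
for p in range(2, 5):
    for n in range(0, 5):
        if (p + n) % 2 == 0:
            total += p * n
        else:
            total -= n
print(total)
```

34

p=2,n=0: even sum, total = 0+0 = 0
p=2,n=1: odd sum, total = 0-1 = -1
p=2,n=2: even sum, total = (-1)+4 = 3
p=2,n=3: odd sum, total = 3-3 = 0
p=2,n=4: even sum, total = 0+8 = 8
p=3,n=0: odd sum, total = 8-0 = 8
p=3,n=1: even sum, total = 8+3 = 11
p=3,n=2: odd sum, total = 11-2 = 9
p=3,n=3: even sum, total = 9+9 = 18
p=3,n=4: odd sum, total = 18-4 = 14
p=4,n=0: even sum, total = 14+0 = 14
p=4,n=1: odd sum, total = 14-1 = 13
p=4,n=2: even sum, total = 13+8 = 21
p=4,n=3: odd sum, total = 21-3 = 18
p=4,n=4: even sum, total = 18+16 = 34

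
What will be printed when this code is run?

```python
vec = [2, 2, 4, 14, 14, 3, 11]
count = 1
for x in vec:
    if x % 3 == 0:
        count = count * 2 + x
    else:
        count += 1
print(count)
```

16

x=2: not %3==0, count = 1+1 = 2
x=2: not %3==0, count = 2+1 = 3
x=4: not %3==0, count = 3+1 = 4
x=14: not %3==0, count = 4+1 = 5
x=14: not %3==0, count = 5+1 = 6
x=3: %3==0, count = 6*2+3 = 15
x=11: not %3==0, count = 15+1 = 16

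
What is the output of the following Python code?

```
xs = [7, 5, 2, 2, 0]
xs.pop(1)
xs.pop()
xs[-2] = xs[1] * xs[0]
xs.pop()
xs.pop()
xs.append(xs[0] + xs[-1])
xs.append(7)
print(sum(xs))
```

pop(1) removes 5 → [7, 2, 2, 0]
pop() removes 0 → [7, 2, 2]
xs[-2] = xs[1]*xs[0] = 2*7 = 14 → [7, 14, 2]
pop() removes 2 → [7, 14]
pop() removes 14 → [7]
append xs[0]+xs[-1] = 7+7 = 14 → [7, 14]
append 7 → [7, 14, 7]
sum = 28

28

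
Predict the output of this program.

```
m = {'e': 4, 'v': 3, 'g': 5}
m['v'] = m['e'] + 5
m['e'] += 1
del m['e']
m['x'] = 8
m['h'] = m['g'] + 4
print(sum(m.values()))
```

31

m['v'] = m['e']+5 = 9 → {'e': 4, 'v': 9, 'g': 5}
m['e'] = 4+1 = 5 → {'e': 5, 'v': 9, 'g': 5}
del 'e' → {'v': 9, 'g': 5}
m['x'] = 8 → {'v': 9, 'g': 5, 'x': 8}
m['h'] = m['g']+4 = 9 → {'v': 9, 'g': 5, 'x': 8, 'h': 9}
sum of values = 31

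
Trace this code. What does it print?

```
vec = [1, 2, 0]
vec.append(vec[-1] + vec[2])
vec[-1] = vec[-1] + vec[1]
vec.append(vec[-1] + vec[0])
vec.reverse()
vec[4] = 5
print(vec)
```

append vec[-1]+vec[2] = 0+0 = 0 → [1, 2, 0, 0]
vec[-1] = vec[-1]+vec[1] = 0+2 = 2 → [1, 2, 0, 2]
append vec[-1]+vec[0] = 2+1 = 3 → [1, 2, 0, 2, 3]
reverse → [3, 2, 0, 2, 1]
vec[4] = 5 → [3, 2, 0, 2, 5]

[3, 2, 0, 2, 5]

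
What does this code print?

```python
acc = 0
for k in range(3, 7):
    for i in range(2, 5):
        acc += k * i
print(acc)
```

k=3,i=2: acc = 0+6 = 6
k=3,i=3: acc = 6+9 = 15
k=3,i=4: acc = 15+12 = 27
k=4,i=2: acc = 27+8 = 35
k=4,i=3: acc = 35+12 = 47
k=4,i=4: acc = 47+16 = 63
k=5,i=2: acc = 63+10 = 73
k=5,i=3: acc = 73+15 = 88
k=5,i=4: acc = 88+20 = 108
k=6,i=2: acc = 108+12 = 120
k=6,i=3: acc = 120+18 = 138
k=6,i=4: acc = 138+24 = 162

162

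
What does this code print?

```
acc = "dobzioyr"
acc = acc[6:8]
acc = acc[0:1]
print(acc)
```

slice [6:8] → 'yr'
slice [0:1] → 'y'

y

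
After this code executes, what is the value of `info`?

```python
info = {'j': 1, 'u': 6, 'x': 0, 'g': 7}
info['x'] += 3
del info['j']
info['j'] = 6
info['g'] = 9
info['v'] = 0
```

info['x'] = 0+3 = 3 → {'j': 1, 'u': 6, 'x': 3, 'g': 7}
del 'j' → {'u': 6, 'x': 3, 'g': 7}
info['j'] = 6 → {'u': 6, 'x': 3, 'g': 7, 'j': 6}
info['g'] = 9 → {'u': 6, 'x': 3, 'g': 9, 'j': 6}
info['v'] = 0 → {'u': 6, 'x': 3, 'g': 9, 'j': 6, 'v': 0}

{'u': 6, 'x': 3, 'g': 9, 'j': 6, 'v': 0}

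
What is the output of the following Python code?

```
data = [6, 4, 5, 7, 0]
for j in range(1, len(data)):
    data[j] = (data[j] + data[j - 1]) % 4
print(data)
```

j=1: data[1] = (4+6)%4 = 2 → [6, 2, 5, 7, 0]
j=2: data[2] = (5+2)%4 = 3 → [6, 2, 3, 7, 0]
j=3: data[3] = (7+3)%4 = 2 → [6, 2, 3, 2, 0]
j=4: data[4] = (0+2)%4 = 2 → [6, 2, 3, 2, 2]

[6, 2, 3, 2, 2]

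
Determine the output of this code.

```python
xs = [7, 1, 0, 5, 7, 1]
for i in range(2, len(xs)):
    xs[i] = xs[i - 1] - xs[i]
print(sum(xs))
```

-18

i=2: xs[2] = 1-0 = 1 → [7, 1, 1, 5, 7, 1]
i=3: xs[3] = 1-5 = -4 → [7, 1, 1, -4, 7, 1]
i=4: xs[4] = (-4)-7 = -11 → [7, 1, 1, -4, -11, 1]
i=5: xs[5] = (-11)-1 = -12 → [7, 1, 1, -4, -11, -12]
sum = -18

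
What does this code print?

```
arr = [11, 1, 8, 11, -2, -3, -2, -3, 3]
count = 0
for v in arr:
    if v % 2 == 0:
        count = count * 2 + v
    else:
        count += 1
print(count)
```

v=11: not even, count = 0+1 = 1
v=1: not even, count = 1+1 = 2
v=8: even, count = 2*2+8 = 12
v=11: not even, count = 12+1 = 13
v=-2: even, count = 13*2+(-2) = 24
v=-3: not even, count = 24+1 = 25
v=-2: even, count = 25*2+(-2) = 48
v=-3: not even, count = 48+1 = 49
v=3: not even, count = 49+1 = 50

50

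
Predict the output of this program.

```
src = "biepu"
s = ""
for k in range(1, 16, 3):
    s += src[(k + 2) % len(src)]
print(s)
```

k=1: add src[3]='p' → 'p'
k=4: add src[1]='i' → 'pi'
k=7: add src[4]='u' → 'piu'
k=10: add src[2]='e' → 'piue'
k=13: add src[0]='b' → 'piueb'

piueb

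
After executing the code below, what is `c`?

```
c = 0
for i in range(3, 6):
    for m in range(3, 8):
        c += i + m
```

135

i=3,m=3: c = 0+6 = 6
i=3,m=4: c = 6+7 = 13
i=3,m=5: c = 13+8 = 21
i=3,m=6: c = 21+9 = 30
i=3,m=7: c = 30+10 = 40
i=4,m=3: c = 40+7 = 47
i=4,m=4: c = 47+8 = 55
i=4,m=5: c = 55+9 = 64
i=4,m=6: c = 64+10 = 74
i=4,m=7: c = 74+11 = 85
i=5,m=3: c = 85+8 = 93
i=5,m=4: c = 93+9 = 102
i=5,m=5: c = 102+10 = 112
i=5,m=6: c = 112+11 = 123
i=5,m=7: c = 123+12 = 135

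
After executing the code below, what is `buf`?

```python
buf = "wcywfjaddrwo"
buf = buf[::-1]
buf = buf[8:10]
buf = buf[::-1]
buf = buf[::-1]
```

'wy'

reverse → 'owrddajfwycw'
slice [8:10] → 'wy'
reverse → 'yw'
reverse → 'wy'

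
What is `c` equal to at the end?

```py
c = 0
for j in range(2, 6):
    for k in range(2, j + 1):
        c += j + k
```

70

j=2,k=2: c = 0+4 = 4
j=3,k=2: c = 4+5 = 9
j=3,k=3: c = 9+6 = 15
j=4,k=2: c = 15+6 = 21
j=4,k=3: c = 21+7 = 28
j=4,k=4: c = 28+8 = 36
j=5,k=2: c = 36+7 = 43
j=5,k=3: c = 43+8 = 51
j=5,k=4: c = 51+9 = 60
j=5,k=5: c = 60+10 = 70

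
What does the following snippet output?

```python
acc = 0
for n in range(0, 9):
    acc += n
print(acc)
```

36

n=0: acc = 0+0 = 0
n=1: acc = 0+1 = 1
n=2: acc = 1+2 = 3
n=3: acc = 3+3 = 6
n=4: acc = 6+4 = 10
n=5: acc = 10+5 = 15
n=6: acc = 15+6 = 21
n=7: acc = 21+7 = 28
n=8: acc = 28+8 = 36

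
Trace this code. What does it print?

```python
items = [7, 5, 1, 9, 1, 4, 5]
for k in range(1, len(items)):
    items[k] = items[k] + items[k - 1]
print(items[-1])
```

32

k=1: items[1] = 5+7 = 12 → [7, 12, 1, 9, 1, 4, 5]
k=2: items[2] = 1+12 = 13 → [7, 12, 13, 9, 1, 4, 5]
k=3: items[3] = 9+13 = 22 → [7, 12, 13, 22, 1, 4, 5]
k=4: items[4] = 1+22 = 23 → [7, 12, 13, 22, 23, 4, 5]
k=5: items[5] = 4+23 = 27 → [7, 12, 13, 22, 23, 27, 5]
k=6: items[6] = 5+27 = 32 → [7, 12, 13, 22, 23, 27, 32]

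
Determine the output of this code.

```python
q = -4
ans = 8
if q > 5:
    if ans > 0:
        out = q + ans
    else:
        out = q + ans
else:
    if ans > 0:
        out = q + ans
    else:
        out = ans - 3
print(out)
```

q=-4, ans=8
q > 5 is False; ans > 0 is True
→ out = q + ans = 4

4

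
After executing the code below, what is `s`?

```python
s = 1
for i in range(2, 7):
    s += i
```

21

i=2: s = 1+2 = 3
i=3: s = 3+3 = 6
i=4: s = 6+4 = 10
i=5: s = 10+5 = 15
i=6: s = 15+6 = 21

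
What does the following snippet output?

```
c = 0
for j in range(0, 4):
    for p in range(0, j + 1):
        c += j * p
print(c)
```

25

j=0,p=0: c = 0+0 = 0
j=1,p=0: c = 0+0 = 0
j=1,p=1: c = 0+1 = 1
j=2,p=0: c = 1+0 = 1
j=2,p=1: c = 1+2 = 3
j=2,p=2: c = 3+4 = 7
j=3,p=0: c = 7+0 = 7
j=3,p=1: c = 7+3 = 10
j=3,p=2: c = 10+6 = 16
j=3,p=3: c = 16+9 = 25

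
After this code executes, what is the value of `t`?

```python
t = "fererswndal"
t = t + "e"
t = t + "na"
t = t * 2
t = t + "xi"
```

+ 'e' → 'fererswndale'
+ 'na' → 'fererswndalena'
repeat ×2 → 'fererswndalenafererswndalena'
+ 'xi' → 'fererswndalenafererswndalenaxi'

'fererswndalenafererswndalenaxi'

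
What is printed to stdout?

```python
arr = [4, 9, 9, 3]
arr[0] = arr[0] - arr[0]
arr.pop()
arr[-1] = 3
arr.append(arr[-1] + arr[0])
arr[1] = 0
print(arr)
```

arr[0] = arr[0]-arr[0] = 4-4 = 0 → [0, 9, 9, 3]
pop() removes 3 → [0, 9, 9]
arr[-1] = 3 → [0, 9, 3]
append arr[-1]+arr[0] = 3+0 = 3 → [0, 9, 3, 3]
arr[1] = 0 → [0, 0, 3, 3]

[0, 0, 3, 3]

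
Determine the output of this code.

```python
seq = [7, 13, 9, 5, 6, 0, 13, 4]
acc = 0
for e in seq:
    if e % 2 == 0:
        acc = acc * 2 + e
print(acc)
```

28

e=7: not even
e=13: not even
e=9: not even
e=5: not even
e=6: even, acc = 0*2+6 = 6
e=0: even, acc = 6*2+0 = 12
e=13: not even
e=4: even, acc = 12*2+4 = 28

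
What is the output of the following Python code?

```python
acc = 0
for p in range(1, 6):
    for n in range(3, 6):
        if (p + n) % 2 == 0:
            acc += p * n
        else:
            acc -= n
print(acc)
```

p=1,n=3: even sum, acc = 0+3 = 3
p=1,n=4: odd sum, acc = 3-4 = -1
p=1,n=5: even sum, acc = (-1)+5 = 4
p=2,n=3: odd sum, acc = 4-3 = 1
p=2,n=4: even sum, acc = 1+8 = 9
p=2,n=5: odd sum, acc = 9-5 = 4
p=3,n=3: even sum, acc = 4+9 = 13
p=3,n=4: odd sum, acc = 13-4 = 9
p=3,n=5: even sum, acc = 9+15 = 24
p=4,n=3: odd sum, acc = 24-3 = 21
p=4,n=4: even sum, acc = 21+16 = 37
p=4,n=5: odd sum, acc = 37-5 = 32
p=5,n=3: even sum, acc = 32+15 = 47
p=5,n=4: odd sum, acc = 47-4 = 43
p=5,n=5: even sum, acc = 43+25 = 68

68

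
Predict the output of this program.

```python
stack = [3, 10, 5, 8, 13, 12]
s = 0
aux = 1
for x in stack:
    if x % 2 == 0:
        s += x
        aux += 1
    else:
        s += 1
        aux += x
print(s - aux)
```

8

x=3: not even, s = 0+1 = 1; aux=4
x=10: even, s = 1+10 = 11; aux=5
x=5: not even, s = 11+1 = 12; aux=10
x=8: even, s = 12+8 = 20; aux=11
x=13: not even, s = 20+1 = 21; aux=24
x=12: even, s = 21+12 = 33; aux=25
s-aux = 33-25 = 8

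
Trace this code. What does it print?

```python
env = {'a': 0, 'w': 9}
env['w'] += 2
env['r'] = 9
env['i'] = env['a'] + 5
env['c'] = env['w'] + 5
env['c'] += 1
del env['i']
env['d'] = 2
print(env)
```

{'a': 0, 'w': 11, 'r': 9, 'c': 17, 'd': 2}

env['w'] = 9+2 = 11 → {'a': 0, 'w': 11}
env['r'] = 9 → {'a': 0, 'w': 11, 'r': 9}
env['i'] = env['a']+5 = 5 → {'a': 0, 'w': 11, 'r': 9, 'i': 5}
env['c'] = env['w']+5 = 16 → {'a': 0, 'w': 11, 'r': 9, 'i': 5, 'c': 16}
env['c'] = 16+1 = 17 → {'a': 0, 'w': 11, 'r': 9, 'i': 5, 'c': 17}
del 'i' → {'a': 0, 'w': 11, 'r': 9, 'c': 17}
env['d'] = 2 → {'a': 0, 'w': 11, 'r': 9, 'c': 17, 'd': 2}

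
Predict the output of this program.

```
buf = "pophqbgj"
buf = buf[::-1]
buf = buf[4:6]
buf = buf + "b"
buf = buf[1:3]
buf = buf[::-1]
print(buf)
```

bp

reverse → 'jgbqhpop'
slice [4:6] → 'hp'
+ 'b' → 'hpb'
slice [1:3] → 'pb'
reverse → 'bp'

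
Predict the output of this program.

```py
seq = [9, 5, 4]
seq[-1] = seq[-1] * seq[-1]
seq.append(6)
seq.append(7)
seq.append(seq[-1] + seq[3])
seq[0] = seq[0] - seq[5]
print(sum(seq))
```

43

seq[-1] = seq[-1]*seq[-1] = 4*4 = 16 → [9, 5, 16]
append 6 → [9, 5, 16, 6]
append 7 → [9, 5, 16, 6, 7]
append seq[-1]+seq[3] = 7+6 = 13 → [9, 5, 16, 6, 7, 13]
seq[0] = seq[0]-seq[5] = 9-13 = -4 → [-4, 5, 16, 6, 7, 13]
sum = 43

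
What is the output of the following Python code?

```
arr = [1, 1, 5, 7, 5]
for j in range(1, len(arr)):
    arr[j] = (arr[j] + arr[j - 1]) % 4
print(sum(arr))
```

11

j=1: arr[1] = (1+1)%4 = 2 → [1, 2, 5, 7, 5]
j=2: arr[2] = (5+2)%4 = 3 → [1, 2, 3, 7, 5]
j=3: arr[3] = (7+3)%4 = 2 → [1, 2, 3, 2, 5]
j=4: arr[4] = (5+2)%4 = 3 → [1, 2, 3, 2, 3]
sum = 11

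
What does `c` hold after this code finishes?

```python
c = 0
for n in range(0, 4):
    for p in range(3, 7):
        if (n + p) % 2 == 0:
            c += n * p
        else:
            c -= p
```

16

n=0,p=3: odd sum, c = 0-3 = -3
n=0,p=4: even sum, c = (-3)+0 = -3
n=0,p=5: odd sum, c = (-3)-5 = -8
n=0,p=6: even sum, c = (-8)+0 = -8
n=1,p=3: even sum, c = (-8)+3 = -5
n=1,p=4: odd sum, c = (-5)-4 = -9
n=1,p=5: even sum, c = (-9)+5 = -4
n=1,p=6: odd sum, c = (-4)-6 = -10
n=2,p=3: odd sum, c = (-10)-3 = -13
n=2,p=4: even sum, c = (-13)+8 = -5
n=2,p=5: odd sum, c = (-5)-5 = -10
n=2,p=6: even sum, c = (-10)+12 = 2
n=3,p=3: even sum, c = 2+9 = 11
n=3,p=4: odd sum, c = 11-4 = 7
n=3,p=5: even sum, c = 7+15 = 22
n=3,p=6: odd sum, c = 22-6 = 16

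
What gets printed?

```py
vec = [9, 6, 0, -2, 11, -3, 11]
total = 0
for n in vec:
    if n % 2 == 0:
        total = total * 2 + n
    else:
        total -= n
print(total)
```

-69

n=9: not even, total = 0-9 = -9
n=6: even, total = (-9)*2+6 = -12
n=0: even, total = (-12)*2+0 = -24
n=-2: even, total = (-24)*2+(-2) = -50
n=11: not even, total = (-50)-11 = -61
n=-3: not even, total = (-61)-(-3) = -58
n=11: not even, total = (-58)-11 = -69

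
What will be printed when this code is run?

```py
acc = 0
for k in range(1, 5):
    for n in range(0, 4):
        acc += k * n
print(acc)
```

60

k=1,n=0: acc = 0+0 = 0
k=1,n=1: acc = 0+1 = 1
k=1,n=2: acc = 1+2 = 3
k=1,n=3: acc = 3+3 = 6
k=2,n=0: acc = 6+0 = 6
k=2,n=1: acc = 6+2 = 8
k=2,n=2: acc = 8+4 = 12
k=2,n=3: acc = 12+6 = 18
k=3,n=0: acc = 18+0 = 18
k=3,n=1: acc = 18+3 = 21
k=3,n=2: acc = 21+6 = 27
k=3,n=3: acc = 27+9 = 36
k=4,n=0: acc = 36+0 = 36
k=4,n=1: acc = 36+4 = 40
k=4,n=2: acc = 40+8 = 48
k=4,n=3: acc = 48+12 = 60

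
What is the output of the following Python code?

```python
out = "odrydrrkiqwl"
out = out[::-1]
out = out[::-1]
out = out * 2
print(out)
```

odrydrrkiqwlodrydrrkiqwl

reverse → 'lwqikrrdyrdo'
reverse → 'odrydrrkiqwl'
repeat ×2 → 'odrydrrkiqwlodrydrrkiqwl'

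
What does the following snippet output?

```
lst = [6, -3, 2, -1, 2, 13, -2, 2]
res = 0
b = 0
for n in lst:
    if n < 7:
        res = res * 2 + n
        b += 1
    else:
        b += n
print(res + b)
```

338

n=6: <7, res = 0*2+6 = 6; b=1
n=-3: <7, res = 6*2+(-3) = 9; b=2
n=2: <7, res = 9*2+2 = 20; b=3
n=-1: <7, res = 20*2+(-1) = 39; b=4
n=2: <7, res = 39*2+2 = 80; b=5
n=13: not <7; b=18
n=-2: <7, res = 80*2+(-2) = 158; b=19
n=2: <7, res = 158*2+2 = 318; b=20
res+b = 318+20 = 338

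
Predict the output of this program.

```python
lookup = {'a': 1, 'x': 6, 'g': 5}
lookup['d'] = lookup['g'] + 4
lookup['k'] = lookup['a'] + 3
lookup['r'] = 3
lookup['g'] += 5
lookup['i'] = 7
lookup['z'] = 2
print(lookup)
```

lookup['d'] = lookup['g']+4 = 9 → {'a': 1, 'x': 6, 'g': 5, 'd': 9}
lookup['k'] = lookup['a']+3 = 4 → {'a': 1, 'x': 6, 'g': 5, 'd': 9, 'k': 4}
lookup['r'] = 3 → {'a': 1, 'x': 6, 'g': 5, 'd': 9, 'k': 4, 'r': 3}
lookup['g'] = 5+5 = 10 → {'a': 1, 'x': 6, 'g': 10, 'd': 9, 'k': 4, 'r': 3}
lookup['i'] = 7 → {'a': 1, 'x': 6, 'g': 10, 'd': 9, 'k': 4, 'r': 3, 'i': 7}
lookup['z'] = 2 → {'a': 1, 'x': 6, 'g': 10, 'd': 9, 'k': 4, 'r': 3, 'i': 7, 'z': 2}

{'a': 1, 'x': 6, 'g': 10, 'd': 9, 'k': 4, 'r': 3, 'i': 7, 'z': 2}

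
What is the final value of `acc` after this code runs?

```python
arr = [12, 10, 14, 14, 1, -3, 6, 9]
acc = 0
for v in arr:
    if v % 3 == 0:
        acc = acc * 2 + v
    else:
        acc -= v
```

v=12: %3==0, acc = 0*2+12 = 12
v=10: not %3==0, acc = 12-10 = 2
v=14: not %3==0, acc = 2-14 = -12
v=14: not %3==0, acc = (-12)-14 = -26
v=1: not %3==0, acc = (-26)-1 = -27
v=-3: %3==0, acc = (-27)*2+(-3) = -57
v=6: %3==0, acc = (-57)*2+6 = -108
v=9: %3==0, acc = (-108)*2+9 = -207

-207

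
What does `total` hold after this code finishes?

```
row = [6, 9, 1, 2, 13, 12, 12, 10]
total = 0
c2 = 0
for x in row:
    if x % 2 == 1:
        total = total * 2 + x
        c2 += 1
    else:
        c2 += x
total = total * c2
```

x=6: not odd; c2=6
x=9: odd, total = 0*2+9 = 9; c2=7
x=1: odd, total = 9*2+1 = 19; c2=8
x=2: not odd; c2=10
x=13: odd, total = 19*2+13 = 51; c2=11
x=12: not odd; c2=23
x=12: not odd; c2=35
x=10: not odd; c2=45
total*c2 = 51*45 = 2295

2295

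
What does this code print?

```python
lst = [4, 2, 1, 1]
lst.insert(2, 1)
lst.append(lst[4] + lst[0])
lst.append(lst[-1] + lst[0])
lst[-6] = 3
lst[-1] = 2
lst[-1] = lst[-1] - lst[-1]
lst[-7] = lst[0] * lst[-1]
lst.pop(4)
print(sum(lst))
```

insert 1 at 2 → [4, 2, 1, 1, 1]
append lst[4]+lst[0] = 1+4 = 5 → [4, 2, 1, 1, 1, 5]
append lst[-1]+lst[0] = 5+4 = 9 → [4, 2, 1, 1, 1, 5, 9]
lst[-6] = 3 → [4, 3, 1, 1, 1, 5, 9]
lst[-1] = 2 → [4, 3, 1, 1, 1, 5, 2]
lst[-1] = lst[-1]-lst[-1] = 2-2 = 0 → [4, 3, 1, 1, 1, 5, 0]
lst[-7] = lst[0]*lst[-1] = 4*0 = 0 → [0, 3, 1, 1, 1, 5, 0]
pop(4) removes 1 → [0, 3, 1, 1, 5, 0]
sum = 10

10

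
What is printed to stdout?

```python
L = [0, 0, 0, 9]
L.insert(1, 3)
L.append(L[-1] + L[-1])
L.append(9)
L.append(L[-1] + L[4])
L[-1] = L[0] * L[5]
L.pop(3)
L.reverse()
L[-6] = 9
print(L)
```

[0, 9, 18, 9, 0, 3, 0]

insert 3 at 1 → [0, 3, 0, 0, 9]
append L[-1]+L[-1] = 9+9 = 18 → [0, 3, 0, 0, 9, 18]
append 9 → [0, 3, 0, 0, 9, 18, 9]
append L[-1]+L[4] = 9+9 = 18 → [0, 3, 0, 0, 9, 18, 9, 18]
L[-1] = L[0]*L[5] = 0*18 = 0 → [0, 3, 0, 0, 9, 18, 9, 0]
pop(3) removes 0 → [0, 3, 0, 9, 18, 9, 0]
reverse → [0, 9, 18, 9, 0, 3, 0]
L[-6] = 9 → [0, 9, 18, 9, 0, 3, 0]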